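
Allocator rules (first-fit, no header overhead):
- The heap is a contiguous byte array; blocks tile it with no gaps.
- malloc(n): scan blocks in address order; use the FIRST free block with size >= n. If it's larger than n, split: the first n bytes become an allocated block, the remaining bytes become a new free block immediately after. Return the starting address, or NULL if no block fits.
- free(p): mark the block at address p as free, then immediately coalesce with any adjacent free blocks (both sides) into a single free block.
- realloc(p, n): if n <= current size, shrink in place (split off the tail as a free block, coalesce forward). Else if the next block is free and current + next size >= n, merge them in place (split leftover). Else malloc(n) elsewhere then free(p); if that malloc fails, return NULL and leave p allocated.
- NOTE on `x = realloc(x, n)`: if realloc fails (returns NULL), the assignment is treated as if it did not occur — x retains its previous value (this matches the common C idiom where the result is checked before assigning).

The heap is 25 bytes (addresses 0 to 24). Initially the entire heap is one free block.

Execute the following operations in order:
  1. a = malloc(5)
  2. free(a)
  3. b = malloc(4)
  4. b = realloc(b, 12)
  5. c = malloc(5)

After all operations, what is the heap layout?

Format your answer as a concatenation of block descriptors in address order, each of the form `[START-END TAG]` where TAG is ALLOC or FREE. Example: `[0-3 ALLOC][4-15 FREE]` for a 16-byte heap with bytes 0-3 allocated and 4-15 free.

Op 1: a = malloc(5) -> a = 0; heap: [0-4 ALLOC][5-24 FREE]
Op 2: free(a) -> (freed a); heap: [0-24 FREE]
Op 3: b = malloc(4) -> b = 0; heap: [0-3 ALLOC][4-24 FREE]
Op 4: b = realloc(b, 12) -> b = 0; heap: [0-11 ALLOC][12-24 FREE]
Op 5: c = malloc(5) -> c = 12; heap: [0-11 ALLOC][12-16 ALLOC][17-24 FREE]

Answer: [0-11 ALLOC][12-16 ALLOC][17-24 FREE]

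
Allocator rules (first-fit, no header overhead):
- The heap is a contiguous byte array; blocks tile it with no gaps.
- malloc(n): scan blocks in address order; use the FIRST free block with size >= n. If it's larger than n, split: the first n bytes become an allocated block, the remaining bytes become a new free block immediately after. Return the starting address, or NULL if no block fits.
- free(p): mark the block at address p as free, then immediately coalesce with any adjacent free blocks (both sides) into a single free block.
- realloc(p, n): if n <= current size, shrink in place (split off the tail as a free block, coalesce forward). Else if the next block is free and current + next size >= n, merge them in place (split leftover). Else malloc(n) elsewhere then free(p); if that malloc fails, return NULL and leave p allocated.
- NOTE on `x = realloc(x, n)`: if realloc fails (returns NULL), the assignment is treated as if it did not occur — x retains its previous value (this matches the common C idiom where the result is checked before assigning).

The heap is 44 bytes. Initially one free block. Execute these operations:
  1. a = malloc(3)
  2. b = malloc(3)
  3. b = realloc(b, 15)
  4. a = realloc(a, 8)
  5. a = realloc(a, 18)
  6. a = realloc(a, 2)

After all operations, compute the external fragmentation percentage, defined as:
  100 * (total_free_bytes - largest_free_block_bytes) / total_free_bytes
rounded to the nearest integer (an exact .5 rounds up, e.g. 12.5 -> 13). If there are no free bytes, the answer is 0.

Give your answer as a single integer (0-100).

Answer: 11

Derivation:
Op 1: a = malloc(3) -> a = 0; heap: [0-2 ALLOC][3-43 FREE]
Op 2: b = malloc(3) -> b = 3; heap: [0-2 ALLOC][3-5 ALLOC][6-43 FREE]
Op 3: b = realloc(b, 15) -> b = 3; heap: [0-2 ALLOC][3-17 ALLOC][18-43 FREE]
Op 4: a = realloc(a, 8) -> a = 18; heap: [0-2 FREE][3-17 ALLOC][18-25 ALLOC][26-43 FREE]
Op 5: a = realloc(a, 18) -> a = 18; heap: [0-2 FREE][3-17 ALLOC][18-35 ALLOC][36-43 FREE]
Op 6: a = realloc(a, 2) -> a = 18; heap: [0-2 FREE][3-17 ALLOC][18-19 ALLOC][20-43 FREE]
Free blocks: [3 24] total_free=27 largest=24 -> 100*(27-24)/27 = 300/27 ≈ 11.111 -> rounds to 11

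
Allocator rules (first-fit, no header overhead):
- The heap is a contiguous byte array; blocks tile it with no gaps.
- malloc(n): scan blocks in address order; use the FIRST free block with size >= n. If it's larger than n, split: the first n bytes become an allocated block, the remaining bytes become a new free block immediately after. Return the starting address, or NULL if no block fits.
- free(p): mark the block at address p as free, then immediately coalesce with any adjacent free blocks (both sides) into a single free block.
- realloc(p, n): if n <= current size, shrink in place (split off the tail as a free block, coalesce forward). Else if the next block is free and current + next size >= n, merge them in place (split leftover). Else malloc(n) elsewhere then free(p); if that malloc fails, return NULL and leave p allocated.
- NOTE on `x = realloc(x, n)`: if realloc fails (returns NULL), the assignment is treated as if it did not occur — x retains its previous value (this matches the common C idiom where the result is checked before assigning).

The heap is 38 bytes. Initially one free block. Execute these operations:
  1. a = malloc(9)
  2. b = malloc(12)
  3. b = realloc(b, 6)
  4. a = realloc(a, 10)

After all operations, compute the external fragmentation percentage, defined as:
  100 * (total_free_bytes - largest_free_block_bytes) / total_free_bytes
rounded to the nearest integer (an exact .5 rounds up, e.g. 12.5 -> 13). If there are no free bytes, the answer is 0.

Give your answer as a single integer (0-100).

Answer: 41

Derivation:
Op 1: a = malloc(9) -> a = 0; heap: [0-8 ALLOC][9-37 FREE]
Op 2: b = malloc(12) -> b = 9; heap: [0-8 ALLOC][9-20 ALLOC][21-37 FREE]
Op 3: b = realloc(b, 6) -> b = 9; heap: [0-8 ALLOC][9-14 ALLOC][15-37 FREE]
Op 4: a = realloc(a, 10) -> a = 15; heap: [0-8 FREE][9-14 ALLOC][15-24 ALLOC][25-37 FREE]
Free blocks: [9 13] total_free=22 largest=13 -> 100*(22-13)/22 = 900/22 ≈ 40.909 -> rounds to 41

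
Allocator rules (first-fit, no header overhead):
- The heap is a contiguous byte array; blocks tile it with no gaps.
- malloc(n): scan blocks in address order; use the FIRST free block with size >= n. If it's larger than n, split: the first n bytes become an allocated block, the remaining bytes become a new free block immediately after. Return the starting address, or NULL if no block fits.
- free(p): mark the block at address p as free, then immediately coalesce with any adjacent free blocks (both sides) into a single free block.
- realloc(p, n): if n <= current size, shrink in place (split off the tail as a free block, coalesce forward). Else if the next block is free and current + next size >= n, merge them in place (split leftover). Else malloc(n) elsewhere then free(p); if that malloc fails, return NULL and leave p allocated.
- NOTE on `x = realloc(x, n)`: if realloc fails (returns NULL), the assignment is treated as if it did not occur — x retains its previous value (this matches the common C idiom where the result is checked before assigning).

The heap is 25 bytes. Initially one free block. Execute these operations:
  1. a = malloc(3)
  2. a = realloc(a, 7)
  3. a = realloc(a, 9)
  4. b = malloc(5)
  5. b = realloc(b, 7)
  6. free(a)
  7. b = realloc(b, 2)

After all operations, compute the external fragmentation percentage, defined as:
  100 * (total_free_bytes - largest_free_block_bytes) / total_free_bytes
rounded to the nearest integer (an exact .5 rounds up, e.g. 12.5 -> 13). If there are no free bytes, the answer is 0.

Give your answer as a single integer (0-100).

Answer: 39

Derivation:
Op 1: a = malloc(3) -> a = 0; heap: [0-2 ALLOC][3-24 FREE]
Op 2: a = realloc(a, 7) -> a = 0; heap: [0-6 ALLOC][7-24 FREE]
Op 3: a = realloc(a, 9) -> a = 0; heap: [0-8 ALLOC][9-24 FREE]
Op 4: b = malloc(5) -> b = 9; heap: [0-8 ALLOC][9-13 ALLOC][14-24 FREE]
Op 5: b = realloc(b, 7) -> b = 9; heap: [0-8 ALLOC][9-15 ALLOC][16-24 FREE]
Op 6: free(a) -> (freed a); heap: [0-8 FREE][9-15 ALLOC][16-24 FREE]
Op 7: b = realloc(b, 2) -> b = 9; heap: [0-8 FREE][9-10 ALLOC][11-24 FREE]
Free blocks: [9 14] total_free=23 largest=14 -> 100*(23-14)/23 = 900/23 ≈ 39.130 -> rounds to 39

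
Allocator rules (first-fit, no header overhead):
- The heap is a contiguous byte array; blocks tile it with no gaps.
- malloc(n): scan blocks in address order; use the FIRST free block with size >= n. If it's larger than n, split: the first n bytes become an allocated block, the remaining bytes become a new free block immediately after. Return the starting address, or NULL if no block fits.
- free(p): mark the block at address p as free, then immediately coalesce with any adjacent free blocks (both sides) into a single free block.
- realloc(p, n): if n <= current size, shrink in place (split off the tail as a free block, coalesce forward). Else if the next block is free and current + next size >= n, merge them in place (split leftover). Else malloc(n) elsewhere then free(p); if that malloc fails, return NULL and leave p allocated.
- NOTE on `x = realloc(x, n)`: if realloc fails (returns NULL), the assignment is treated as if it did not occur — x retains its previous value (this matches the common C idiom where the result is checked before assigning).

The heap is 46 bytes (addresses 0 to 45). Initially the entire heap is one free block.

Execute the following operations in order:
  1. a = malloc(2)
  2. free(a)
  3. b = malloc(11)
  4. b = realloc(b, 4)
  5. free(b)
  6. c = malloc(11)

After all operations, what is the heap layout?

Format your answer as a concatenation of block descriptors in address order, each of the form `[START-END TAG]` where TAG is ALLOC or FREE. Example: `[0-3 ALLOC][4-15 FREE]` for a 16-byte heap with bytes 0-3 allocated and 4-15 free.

Answer: [0-10 ALLOC][11-45 FREE]

Derivation:
Op 1: a = malloc(2) -> a = 0; heap: [0-1 ALLOC][2-45 FREE]
Op 2: free(a) -> (freed a); heap: [0-45 FREE]
Op 3: b = malloc(11) -> b = 0; heap: [0-10 ALLOC][11-45 FREE]
Op 4: b = realloc(b, 4) -> b = 0; heap: [0-3 ALLOC][4-45 FREE]
Op 5: free(b) -> (freed b); heap: [0-45 FREE]
Op 6: c = malloc(11) -> c = 0; heap: [0-10 ALLOC][11-45 FREE]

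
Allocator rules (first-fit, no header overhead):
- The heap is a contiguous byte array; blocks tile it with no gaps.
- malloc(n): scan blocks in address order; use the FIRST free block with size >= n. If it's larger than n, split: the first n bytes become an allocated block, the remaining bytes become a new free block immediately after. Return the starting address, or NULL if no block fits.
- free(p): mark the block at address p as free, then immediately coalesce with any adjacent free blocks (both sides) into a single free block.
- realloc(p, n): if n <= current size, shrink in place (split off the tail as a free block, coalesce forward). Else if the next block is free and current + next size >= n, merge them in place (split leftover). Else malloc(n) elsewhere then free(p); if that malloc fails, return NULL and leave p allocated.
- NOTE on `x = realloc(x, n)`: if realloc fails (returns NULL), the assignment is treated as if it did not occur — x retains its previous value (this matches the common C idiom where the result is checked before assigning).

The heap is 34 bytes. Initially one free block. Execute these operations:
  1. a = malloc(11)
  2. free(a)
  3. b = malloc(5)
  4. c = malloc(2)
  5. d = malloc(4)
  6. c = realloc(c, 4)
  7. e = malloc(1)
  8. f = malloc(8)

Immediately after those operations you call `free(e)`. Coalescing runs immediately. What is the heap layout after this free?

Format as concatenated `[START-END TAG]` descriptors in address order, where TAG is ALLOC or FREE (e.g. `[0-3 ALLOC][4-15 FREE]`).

Answer: [0-4 ALLOC][5-6 FREE][7-10 ALLOC][11-14 ALLOC][15-22 ALLOC][23-33 FREE]

Derivation:
Op 1: a = malloc(11) -> a = 0; heap: [0-10 ALLOC][11-33 FREE]
Op 2: free(a) -> (freed a); heap: [0-33 FREE]
Op 3: b = malloc(5) -> b = 0; heap: [0-4 ALLOC][5-33 FREE]
Op 4: c = malloc(2) -> c = 5; heap: [0-4 ALLOC][5-6 ALLOC][7-33 FREE]
Op 5: d = malloc(4) -> d = 7; heap: [0-4 ALLOC][5-6 ALLOC][7-10 ALLOC][11-33 FREE]
Op 6: c = realloc(c, 4) -> c = 11; heap: [0-4 ALLOC][5-6 FREE][7-10 ALLOC][11-14 ALLOC][15-33 FREE]
Op 7: e = malloc(1) -> e = 5; heap: [0-4 ALLOC][5-5 ALLOC][6-6 FREE][7-10 ALLOC][11-14 ALLOC][15-33 FREE]
Op 8: f = malloc(8) -> f = 15; heap: [0-4 ALLOC][5-5 ALLOC][6-6 FREE][7-10 ALLOC][11-14 ALLOC][15-22 ALLOC][23-33 FREE]
free(e): e = 5 -> block [5-5 ALLOC]; mark free, coalesce with adjacent free neighbors -> [0-4 ALLOC][5-6 FREE][7-10 ALLOC][11-14 ALLOC][15-22 ALLOC][23-33 FREE]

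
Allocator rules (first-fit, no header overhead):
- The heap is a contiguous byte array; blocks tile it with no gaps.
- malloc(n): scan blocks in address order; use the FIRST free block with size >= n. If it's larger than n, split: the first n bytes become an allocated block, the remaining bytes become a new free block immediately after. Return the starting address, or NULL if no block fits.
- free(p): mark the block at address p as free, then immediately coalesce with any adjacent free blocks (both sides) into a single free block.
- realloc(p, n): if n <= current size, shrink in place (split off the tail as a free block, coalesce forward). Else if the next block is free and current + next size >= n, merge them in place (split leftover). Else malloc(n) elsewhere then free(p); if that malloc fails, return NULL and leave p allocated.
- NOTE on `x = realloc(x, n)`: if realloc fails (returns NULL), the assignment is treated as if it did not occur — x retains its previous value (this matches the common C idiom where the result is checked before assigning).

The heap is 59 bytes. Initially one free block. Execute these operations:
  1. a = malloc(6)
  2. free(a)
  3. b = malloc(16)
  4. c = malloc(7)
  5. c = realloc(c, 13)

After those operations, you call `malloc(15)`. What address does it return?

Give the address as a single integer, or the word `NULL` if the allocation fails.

Answer: 29

Derivation:
Op 1: a = malloc(6) -> a = 0; heap: [0-5 ALLOC][6-58 FREE]
Op 2: free(a) -> (freed a); heap: [0-58 FREE]
Op 3: b = malloc(16) -> b = 0; heap: [0-15 ALLOC][16-58 FREE]
Op 4: c = malloc(7) -> c = 16; heap: [0-15 ALLOC][16-22 ALLOC][23-58 FREE]
Op 5: c = realloc(c, 13) -> c = 16; heap: [0-15 ALLOC][16-28 ALLOC][29-58 FREE]
malloc(15): first-fit scan over [0-15 ALLOC][16-28 ALLOC][29-58 FREE] -> 29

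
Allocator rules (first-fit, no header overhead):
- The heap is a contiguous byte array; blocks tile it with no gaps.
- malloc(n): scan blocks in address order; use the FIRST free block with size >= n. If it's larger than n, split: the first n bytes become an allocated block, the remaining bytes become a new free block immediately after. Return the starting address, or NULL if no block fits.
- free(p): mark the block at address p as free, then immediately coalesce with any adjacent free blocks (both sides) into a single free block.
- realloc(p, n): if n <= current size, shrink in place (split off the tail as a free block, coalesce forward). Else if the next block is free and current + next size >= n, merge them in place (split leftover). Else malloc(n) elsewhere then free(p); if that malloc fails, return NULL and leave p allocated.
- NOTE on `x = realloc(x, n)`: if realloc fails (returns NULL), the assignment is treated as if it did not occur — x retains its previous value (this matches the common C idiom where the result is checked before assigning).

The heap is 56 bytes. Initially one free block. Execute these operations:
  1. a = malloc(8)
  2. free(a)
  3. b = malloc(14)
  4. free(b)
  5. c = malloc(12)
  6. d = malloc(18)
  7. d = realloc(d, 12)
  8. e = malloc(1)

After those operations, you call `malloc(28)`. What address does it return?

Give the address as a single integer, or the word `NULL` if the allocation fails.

Answer: 25

Derivation:
Op 1: a = malloc(8) -> a = 0; heap: [0-7 ALLOC][8-55 FREE]
Op 2: free(a) -> (freed a); heap: [0-55 FREE]
Op 3: b = malloc(14) -> b = 0; heap: [0-13 ALLOC][14-55 FREE]
Op 4: free(b) -> (freed b); heap: [0-55 FREE]
Op 5: c = malloc(12) -> c = 0; heap: [0-11 ALLOC][12-55 FREE]
Op 6: d = malloc(18) -> d = 12; heap: [0-11 ALLOC][12-29 ALLOC][30-55 FREE]
Op 7: d = realloc(d, 12) -> d = 12; heap: [0-11 ALLOC][12-23 ALLOC][24-55 FREE]
Op 8: e = malloc(1) -> e = 24; heap: [0-11 ALLOC][12-23 ALLOC][24-24 ALLOC][25-55 FREE]
malloc(28): first-fit scan over [0-11 ALLOC][12-23 ALLOC][24-24 ALLOC][25-55 FREE] -> 25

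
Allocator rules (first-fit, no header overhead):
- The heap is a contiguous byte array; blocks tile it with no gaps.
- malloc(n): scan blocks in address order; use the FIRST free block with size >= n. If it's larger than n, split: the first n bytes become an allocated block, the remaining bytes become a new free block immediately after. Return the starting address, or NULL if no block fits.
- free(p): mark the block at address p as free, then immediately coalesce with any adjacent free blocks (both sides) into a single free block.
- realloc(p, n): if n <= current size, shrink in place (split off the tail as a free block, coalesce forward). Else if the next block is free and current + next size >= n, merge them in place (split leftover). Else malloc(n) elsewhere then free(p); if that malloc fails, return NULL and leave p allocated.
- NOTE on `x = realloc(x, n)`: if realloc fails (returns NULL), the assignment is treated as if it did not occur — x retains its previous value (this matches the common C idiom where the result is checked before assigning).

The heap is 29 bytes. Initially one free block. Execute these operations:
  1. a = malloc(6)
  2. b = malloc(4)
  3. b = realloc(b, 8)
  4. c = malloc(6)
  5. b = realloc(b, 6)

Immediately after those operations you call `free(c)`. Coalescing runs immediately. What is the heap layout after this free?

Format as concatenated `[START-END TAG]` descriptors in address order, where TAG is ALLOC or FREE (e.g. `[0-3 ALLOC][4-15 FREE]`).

Op 1: a = malloc(6) -> a = 0; heap: [0-5 ALLOC][6-28 FREE]
Op 2: b = malloc(4) -> b = 6; heap: [0-5 ALLOC][6-9 ALLOC][10-28 FREE]
Op 3: b = realloc(b, 8) -> b = 6; heap: [0-5 ALLOC][6-13 ALLOC][14-28 FREE]
Op 4: c = malloc(6) -> c = 14; heap: [0-5 ALLOC][6-13 ALLOC][14-19 ALLOC][20-28 FREE]
Op 5: b = realloc(b, 6) -> b = 6; heap: [0-5 ALLOC][6-11 ALLOC][12-13 FREE][14-19 ALLOC][20-28 FREE]
free(c): c = 14 -> block [14-19 ALLOC]; mark free, coalesce with adjacent free neighbors -> [0-5 ALLOC][6-11 ALLOC][12-28 FREE]

Answer: [0-5 ALLOC][6-11 ALLOC][12-28 FREE]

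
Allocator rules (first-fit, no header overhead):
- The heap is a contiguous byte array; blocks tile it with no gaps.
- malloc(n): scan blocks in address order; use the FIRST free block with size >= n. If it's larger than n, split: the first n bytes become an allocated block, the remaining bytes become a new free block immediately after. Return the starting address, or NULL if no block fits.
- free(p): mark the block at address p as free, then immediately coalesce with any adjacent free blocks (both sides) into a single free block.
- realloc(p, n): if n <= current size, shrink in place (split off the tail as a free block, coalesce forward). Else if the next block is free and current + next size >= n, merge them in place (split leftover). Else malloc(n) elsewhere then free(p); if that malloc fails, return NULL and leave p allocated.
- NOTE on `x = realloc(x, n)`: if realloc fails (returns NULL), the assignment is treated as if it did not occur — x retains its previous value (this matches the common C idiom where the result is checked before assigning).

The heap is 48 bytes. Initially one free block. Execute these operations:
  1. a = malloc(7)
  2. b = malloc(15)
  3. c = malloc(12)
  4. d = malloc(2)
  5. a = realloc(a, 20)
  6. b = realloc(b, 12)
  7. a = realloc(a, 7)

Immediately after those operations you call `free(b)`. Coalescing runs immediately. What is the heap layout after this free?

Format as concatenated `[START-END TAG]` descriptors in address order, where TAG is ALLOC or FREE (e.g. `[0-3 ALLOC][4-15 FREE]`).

Answer: [0-6 ALLOC][7-21 FREE][22-33 ALLOC][34-35 ALLOC][36-47 FREE]

Derivation:
Op 1: a = malloc(7) -> a = 0; heap: [0-6 ALLOC][7-47 FREE]
Op 2: b = malloc(15) -> b = 7; heap: [0-6 ALLOC][7-21 ALLOC][22-47 FREE]
Op 3: c = malloc(12) -> c = 22; heap: [0-6 ALLOC][7-21 ALLOC][22-33 ALLOC][34-47 FREE]
Op 4: d = malloc(2) -> d = 34; heap: [0-6 ALLOC][7-21 ALLOC][22-33 ALLOC][34-35 ALLOC][36-47 FREE]
Op 5: a = realloc(a, 20) -> NULL (a unchanged); heap: [0-6 ALLOC][7-21 ALLOC][22-33 ALLOC][34-35 ALLOC][36-47 FREE]
Op 6: b = realloc(b, 12) -> b = 7; heap: [0-6 ALLOC][7-18 ALLOC][19-21 FREE][22-33 ALLOC][34-35 ALLOC][36-47 FREE]
Op 7: a = realloc(a, 7) -> a = 0; heap: [0-6 ALLOC][7-18 ALLOC][19-21 FREE][22-33 ALLOC][34-35 ALLOC][36-47 FREE]
free(b): b = 7 -> block [7-18 ALLOC]; mark free, coalesce with adjacent free neighbors -> [0-6 ALLOC][7-21 FREE][22-33 ALLOC][34-35 ALLOC][36-47 FREE]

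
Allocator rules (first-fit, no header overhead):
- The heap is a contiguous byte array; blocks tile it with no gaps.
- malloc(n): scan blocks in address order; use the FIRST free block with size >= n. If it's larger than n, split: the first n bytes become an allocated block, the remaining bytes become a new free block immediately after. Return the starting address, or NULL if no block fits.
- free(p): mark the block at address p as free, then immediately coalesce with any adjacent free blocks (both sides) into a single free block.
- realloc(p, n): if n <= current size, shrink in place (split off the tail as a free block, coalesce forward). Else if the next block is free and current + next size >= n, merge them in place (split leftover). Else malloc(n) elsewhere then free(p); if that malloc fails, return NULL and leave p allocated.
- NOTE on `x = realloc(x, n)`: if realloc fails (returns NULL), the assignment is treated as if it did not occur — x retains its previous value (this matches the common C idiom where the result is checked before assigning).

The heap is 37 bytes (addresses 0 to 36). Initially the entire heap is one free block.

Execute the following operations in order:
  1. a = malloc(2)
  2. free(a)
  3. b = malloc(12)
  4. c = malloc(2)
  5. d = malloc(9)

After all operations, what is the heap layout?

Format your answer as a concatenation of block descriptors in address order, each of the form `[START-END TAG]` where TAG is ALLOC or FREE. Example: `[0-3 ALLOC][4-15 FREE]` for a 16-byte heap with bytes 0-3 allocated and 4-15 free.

Op 1: a = malloc(2) -> a = 0; heap: [0-1 ALLOC][2-36 FREE]
Op 2: free(a) -> (freed a); heap: [0-36 FREE]
Op 3: b = malloc(12) -> b = 0; heap: [0-11 ALLOC][12-36 FREE]
Op 4: c = malloc(2) -> c = 12; heap: [0-11 ALLOC][12-13 ALLOC][14-36 FREE]
Op 5: d = malloc(9) -> d = 14; heap: [0-11 ALLOC][12-13 ALLOC][14-22 ALLOC][23-36 FREE]

Answer: [0-11 ALLOC][12-13 ALLOC][14-22 ALLOC][23-36 FREE]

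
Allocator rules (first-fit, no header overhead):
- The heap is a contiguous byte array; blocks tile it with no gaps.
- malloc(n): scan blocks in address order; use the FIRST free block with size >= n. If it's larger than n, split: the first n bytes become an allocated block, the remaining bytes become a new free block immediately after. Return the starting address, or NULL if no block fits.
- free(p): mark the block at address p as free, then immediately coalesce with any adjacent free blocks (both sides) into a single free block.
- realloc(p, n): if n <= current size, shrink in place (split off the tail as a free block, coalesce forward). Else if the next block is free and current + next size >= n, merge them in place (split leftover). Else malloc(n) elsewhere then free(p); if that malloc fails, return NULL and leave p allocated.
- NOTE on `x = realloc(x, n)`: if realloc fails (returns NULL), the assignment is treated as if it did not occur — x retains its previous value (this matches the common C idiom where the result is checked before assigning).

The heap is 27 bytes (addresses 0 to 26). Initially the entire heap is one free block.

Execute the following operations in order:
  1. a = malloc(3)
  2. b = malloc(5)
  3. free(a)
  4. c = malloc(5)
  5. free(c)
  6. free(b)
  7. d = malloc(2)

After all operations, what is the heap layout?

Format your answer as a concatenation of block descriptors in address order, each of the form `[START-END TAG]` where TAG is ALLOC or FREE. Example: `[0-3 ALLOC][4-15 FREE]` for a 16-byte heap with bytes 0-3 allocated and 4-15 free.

Answer: [0-1 ALLOC][2-26 FREE]

Derivation:
Op 1: a = malloc(3) -> a = 0; heap: [0-2 ALLOC][3-26 FREE]
Op 2: b = malloc(5) -> b = 3; heap: [0-2 ALLOC][3-7 ALLOC][8-26 FREE]
Op 3: free(a) -> (freed a); heap: [0-2 FREE][3-7 ALLOC][8-26 FREE]
Op 4: c = malloc(5) -> c = 8; heap: [0-2 FREE][3-7 ALLOC][8-12 ALLOC][13-26 FREE]
Op 5: free(c) -> (freed c); heap: [0-2 FREE][3-7 ALLOC][8-26 FREE]
Op 6: free(b) -> (freed b); heap: [0-26 FREE]
Op 7: d = malloc(2) -> d = 0; heap: [0-1 ALLOC][2-26 FREE]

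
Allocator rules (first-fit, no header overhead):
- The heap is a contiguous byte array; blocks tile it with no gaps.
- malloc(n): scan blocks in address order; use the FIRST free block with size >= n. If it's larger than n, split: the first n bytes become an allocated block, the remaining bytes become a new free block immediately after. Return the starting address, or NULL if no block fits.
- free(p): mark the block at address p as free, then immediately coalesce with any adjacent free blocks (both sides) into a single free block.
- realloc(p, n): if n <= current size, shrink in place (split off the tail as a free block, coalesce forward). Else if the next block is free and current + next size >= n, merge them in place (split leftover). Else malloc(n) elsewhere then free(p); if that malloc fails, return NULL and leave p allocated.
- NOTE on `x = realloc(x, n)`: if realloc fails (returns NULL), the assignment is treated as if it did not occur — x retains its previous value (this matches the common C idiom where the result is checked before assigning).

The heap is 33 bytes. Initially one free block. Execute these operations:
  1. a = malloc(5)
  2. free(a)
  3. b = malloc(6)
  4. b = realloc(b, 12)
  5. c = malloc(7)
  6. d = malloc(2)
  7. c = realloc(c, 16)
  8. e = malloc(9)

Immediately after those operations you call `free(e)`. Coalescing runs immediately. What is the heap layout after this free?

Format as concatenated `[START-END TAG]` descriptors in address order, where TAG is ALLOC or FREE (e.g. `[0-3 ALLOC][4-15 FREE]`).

Answer: [0-11 ALLOC][12-18 ALLOC][19-20 ALLOC][21-32 FREE]

Derivation:
Op 1: a = malloc(5) -> a = 0; heap: [0-4 ALLOC][5-32 FREE]
Op 2: free(a) -> (freed a); heap: [0-32 FREE]
Op 3: b = malloc(6) -> b = 0; heap: [0-5 ALLOC][6-32 FREE]
Op 4: b = realloc(b, 12) -> b = 0; heap: [0-11 ALLOC][12-32 FREE]
Op 5: c = malloc(7) -> c = 12; heap: [0-11 ALLOC][12-18 ALLOC][19-32 FREE]
Op 6: d = malloc(2) -> d = 19; heap: [0-11 ALLOC][12-18 ALLOC][19-20 ALLOC][21-32 FREE]
Op 7: c = realloc(c, 16) -> NULL (c unchanged); heap: [0-11 ALLOC][12-18 ALLOC][19-20 ALLOC][21-32 FREE]
Op 8: e = malloc(9) -> e = 21; heap: [0-11 ALLOC][12-18 ALLOC][19-20 ALLOC][21-29 ALLOC][30-32 FREE]
free(e): e = 21 -> block [21-29 ALLOC]; mark free, coalesce with adjacent free neighbors -> [0-11 ALLOC][12-18 ALLOC][19-20 ALLOC][21-32 FREE]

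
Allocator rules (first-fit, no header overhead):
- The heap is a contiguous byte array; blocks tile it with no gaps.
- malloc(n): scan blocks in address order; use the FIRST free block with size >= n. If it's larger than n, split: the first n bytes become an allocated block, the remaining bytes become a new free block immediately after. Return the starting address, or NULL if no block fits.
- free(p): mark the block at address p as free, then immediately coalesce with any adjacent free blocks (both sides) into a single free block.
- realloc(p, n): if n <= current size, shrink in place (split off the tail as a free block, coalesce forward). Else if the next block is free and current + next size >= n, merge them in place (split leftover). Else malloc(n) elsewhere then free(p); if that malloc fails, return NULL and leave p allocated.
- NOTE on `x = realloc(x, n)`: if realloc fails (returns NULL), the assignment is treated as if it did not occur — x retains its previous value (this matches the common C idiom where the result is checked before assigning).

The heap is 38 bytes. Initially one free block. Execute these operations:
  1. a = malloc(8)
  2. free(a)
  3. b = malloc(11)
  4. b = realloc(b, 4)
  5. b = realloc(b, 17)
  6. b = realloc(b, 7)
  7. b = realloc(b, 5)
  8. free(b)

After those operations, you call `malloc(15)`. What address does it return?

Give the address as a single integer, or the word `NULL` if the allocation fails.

Op 1: a = malloc(8) -> a = 0; heap: [0-7 ALLOC][8-37 FREE]
Op 2: free(a) -> (freed a); heap: [0-37 FREE]
Op 3: b = malloc(11) -> b = 0; heap: [0-10 ALLOC][11-37 FREE]
Op 4: b = realloc(b, 4) -> b = 0; heap: [0-3 ALLOC][4-37 FREE]
Op 5: b = realloc(b, 17) -> b = 0; heap: [0-16 ALLOC][17-37 FREE]
Op 6: b = realloc(b, 7) -> b = 0; heap: [0-6 ALLOC][7-37 FREE]
Op 7: b = realloc(b, 5) -> b = 0; heap: [0-4 ALLOC][5-37 FREE]
Op 8: free(b) -> (freed b); heap: [0-37 FREE]
malloc(15): first-fit scan over [0-37 FREE] -> 0

Answer: 0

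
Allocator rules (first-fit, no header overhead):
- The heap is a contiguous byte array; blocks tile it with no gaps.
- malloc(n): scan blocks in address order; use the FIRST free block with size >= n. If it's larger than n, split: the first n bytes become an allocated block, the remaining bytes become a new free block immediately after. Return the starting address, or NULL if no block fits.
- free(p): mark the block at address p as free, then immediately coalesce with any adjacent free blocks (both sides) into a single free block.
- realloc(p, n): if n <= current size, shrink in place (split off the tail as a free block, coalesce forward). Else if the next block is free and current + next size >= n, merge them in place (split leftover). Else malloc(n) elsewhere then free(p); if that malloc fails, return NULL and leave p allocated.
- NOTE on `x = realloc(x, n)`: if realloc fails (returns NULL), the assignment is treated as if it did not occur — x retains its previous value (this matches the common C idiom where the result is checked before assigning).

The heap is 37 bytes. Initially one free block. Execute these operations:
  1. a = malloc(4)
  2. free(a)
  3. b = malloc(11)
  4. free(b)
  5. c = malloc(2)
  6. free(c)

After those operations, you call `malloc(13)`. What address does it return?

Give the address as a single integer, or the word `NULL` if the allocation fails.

Op 1: a = malloc(4) -> a = 0; heap: [0-3 ALLOC][4-36 FREE]
Op 2: free(a) -> (freed a); heap: [0-36 FREE]
Op 3: b = malloc(11) -> b = 0; heap: [0-10 ALLOC][11-36 FREE]
Op 4: free(b) -> (freed b); heap: [0-36 FREE]
Op 5: c = malloc(2) -> c = 0; heap: [0-1 ALLOC][2-36 FREE]
Op 6: free(c) -> (freed c); heap: [0-36 FREE]
malloc(13): first-fit scan over [0-36 FREE] -> 0

Answer: 0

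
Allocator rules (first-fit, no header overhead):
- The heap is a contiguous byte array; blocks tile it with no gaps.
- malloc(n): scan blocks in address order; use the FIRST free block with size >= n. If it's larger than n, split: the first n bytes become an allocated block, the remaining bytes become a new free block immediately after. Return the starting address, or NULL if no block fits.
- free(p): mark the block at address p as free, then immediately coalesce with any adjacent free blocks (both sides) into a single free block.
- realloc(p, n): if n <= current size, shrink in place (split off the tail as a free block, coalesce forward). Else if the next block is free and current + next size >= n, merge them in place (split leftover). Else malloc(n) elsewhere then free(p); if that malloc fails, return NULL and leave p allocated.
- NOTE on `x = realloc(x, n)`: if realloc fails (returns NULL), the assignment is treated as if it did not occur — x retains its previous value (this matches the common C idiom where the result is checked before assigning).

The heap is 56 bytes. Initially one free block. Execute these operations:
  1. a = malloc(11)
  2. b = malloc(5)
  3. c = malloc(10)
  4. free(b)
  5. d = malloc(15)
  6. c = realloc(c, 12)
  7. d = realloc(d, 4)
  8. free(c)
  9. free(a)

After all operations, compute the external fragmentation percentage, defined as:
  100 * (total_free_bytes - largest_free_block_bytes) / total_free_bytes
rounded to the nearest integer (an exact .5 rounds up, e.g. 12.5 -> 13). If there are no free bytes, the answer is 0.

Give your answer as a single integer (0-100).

Op 1: a = malloc(11) -> a = 0; heap: [0-10 ALLOC][11-55 FREE]
Op 2: b = malloc(5) -> b = 11; heap: [0-10 ALLOC][11-15 ALLOC][16-55 FREE]
Op 3: c = malloc(10) -> c = 16; heap: [0-10 ALLOC][11-15 ALLOC][16-25 ALLOC][26-55 FREE]
Op 4: free(b) -> (freed b); heap: [0-10 ALLOC][11-15 FREE][16-25 ALLOC][26-55 FREE]
Op 5: d = malloc(15) -> d = 26; heap: [0-10 ALLOC][11-15 FREE][16-25 ALLOC][26-40 ALLOC][41-55 FREE]
Op 6: c = realloc(c, 12) -> c = 41; heap: [0-10 ALLOC][11-25 FREE][26-40 ALLOC][41-52 ALLOC][53-55 FREE]
Op 7: d = realloc(d, 4) -> d = 26; heap: [0-10 ALLOC][11-25 FREE][26-29 ALLOC][30-40 FREE][41-52 ALLOC][53-55 FREE]
Op 8: free(c) -> (freed c); heap: [0-10 ALLOC][11-25 FREE][26-29 ALLOC][30-55 FREE]
Op 9: free(a) -> (freed a); heap: [0-25 FREE][26-29 ALLOC][30-55 FREE]
Free blocks: [26 26] total_free=52 largest=26 -> 100*(52-26)/52 = 2600/52 = 50

Answer: 50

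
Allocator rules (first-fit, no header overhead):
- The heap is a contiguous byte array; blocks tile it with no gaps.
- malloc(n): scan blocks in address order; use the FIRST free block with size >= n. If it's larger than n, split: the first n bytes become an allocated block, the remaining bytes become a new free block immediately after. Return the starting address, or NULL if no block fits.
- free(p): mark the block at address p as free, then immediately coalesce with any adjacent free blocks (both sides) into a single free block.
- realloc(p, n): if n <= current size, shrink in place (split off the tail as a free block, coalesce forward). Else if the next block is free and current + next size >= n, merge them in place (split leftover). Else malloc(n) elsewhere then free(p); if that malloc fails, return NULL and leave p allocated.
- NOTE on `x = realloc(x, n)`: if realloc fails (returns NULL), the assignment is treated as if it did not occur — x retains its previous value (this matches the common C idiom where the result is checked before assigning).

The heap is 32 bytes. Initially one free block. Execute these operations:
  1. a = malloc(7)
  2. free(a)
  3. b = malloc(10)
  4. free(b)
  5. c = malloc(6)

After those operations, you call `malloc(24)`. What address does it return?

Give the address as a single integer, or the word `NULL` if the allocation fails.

Op 1: a = malloc(7) -> a = 0; heap: [0-6 ALLOC][7-31 FREE]
Op 2: free(a) -> (freed a); heap: [0-31 FREE]
Op 3: b = malloc(10) -> b = 0; heap: [0-9 ALLOC][10-31 FREE]
Op 4: free(b) -> (freed b); heap: [0-31 FREE]
Op 5: c = malloc(6) -> c = 0; heap: [0-5 ALLOC][6-31 FREE]
malloc(24): first-fit scan over [0-5 ALLOC][6-31 FREE] -> 6

Answer: 6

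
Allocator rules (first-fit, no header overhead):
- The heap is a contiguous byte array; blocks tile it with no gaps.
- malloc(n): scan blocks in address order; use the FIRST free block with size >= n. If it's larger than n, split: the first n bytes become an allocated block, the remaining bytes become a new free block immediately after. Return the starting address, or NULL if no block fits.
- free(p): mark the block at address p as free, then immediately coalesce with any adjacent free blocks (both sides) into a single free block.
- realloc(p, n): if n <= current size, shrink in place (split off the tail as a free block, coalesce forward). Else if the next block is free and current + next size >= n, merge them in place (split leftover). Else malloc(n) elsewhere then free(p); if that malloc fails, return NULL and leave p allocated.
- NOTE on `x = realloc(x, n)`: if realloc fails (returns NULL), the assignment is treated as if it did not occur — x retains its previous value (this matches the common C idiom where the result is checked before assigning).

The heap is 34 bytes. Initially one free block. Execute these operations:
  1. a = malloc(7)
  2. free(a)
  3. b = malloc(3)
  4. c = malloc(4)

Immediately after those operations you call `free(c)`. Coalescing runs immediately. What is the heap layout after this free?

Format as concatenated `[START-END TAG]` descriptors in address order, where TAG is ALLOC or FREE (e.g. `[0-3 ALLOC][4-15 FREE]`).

Answer: [0-2 ALLOC][3-33 FREE]

Derivation:
Op 1: a = malloc(7) -> a = 0; heap: [0-6 ALLOC][7-33 FREE]
Op 2: free(a) -> (freed a); heap: [0-33 FREE]
Op 3: b = malloc(3) -> b = 0; heap: [0-2 ALLOC][3-33 FREE]
Op 4: c = malloc(4) -> c = 3; heap: [0-2 ALLOC][3-6 ALLOC][7-33 FREE]
free(c): c = 3 -> block [3-6 ALLOC]; mark free, coalesce with adjacent free neighbors -> [0-2 ALLOC][3-33 FREE]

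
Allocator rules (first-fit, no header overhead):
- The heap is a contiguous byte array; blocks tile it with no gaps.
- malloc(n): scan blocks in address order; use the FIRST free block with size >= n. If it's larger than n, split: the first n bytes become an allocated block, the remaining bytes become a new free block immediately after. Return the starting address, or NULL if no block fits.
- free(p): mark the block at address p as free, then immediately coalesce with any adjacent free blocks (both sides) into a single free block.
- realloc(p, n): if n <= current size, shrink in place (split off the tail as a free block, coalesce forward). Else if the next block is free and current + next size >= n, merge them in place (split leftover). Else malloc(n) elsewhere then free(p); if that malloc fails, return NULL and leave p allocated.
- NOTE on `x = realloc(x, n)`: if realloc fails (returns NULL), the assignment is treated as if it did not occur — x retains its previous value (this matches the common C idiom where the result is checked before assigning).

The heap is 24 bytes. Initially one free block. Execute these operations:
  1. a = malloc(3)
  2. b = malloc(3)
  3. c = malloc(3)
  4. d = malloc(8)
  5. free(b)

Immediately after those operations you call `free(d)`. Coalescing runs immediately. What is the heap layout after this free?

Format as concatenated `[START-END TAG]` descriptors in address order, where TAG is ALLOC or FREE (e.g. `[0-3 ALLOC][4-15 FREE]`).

Op 1: a = malloc(3) -> a = 0; heap: [0-2 ALLOC][3-23 FREE]
Op 2: b = malloc(3) -> b = 3; heap: [0-2 ALLOC][3-5 ALLOC][6-23 FREE]
Op 3: c = malloc(3) -> c = 6; heap: [0-2 ALLOC][3-5 ALLOC][6-8 ALLOC][9-23 FREE]
Op 4: d = malloc(8) -> d = 9; heap: [0-2 ALLOC][3-5 ALLOC][6-8 ALLOC][9-16 ALLOC][17-23 FREE]
Op 5: free(b) -> (freed b); heap: [0-2 ALLOC][3-5 FREE][6-8 ALLOC][9-16 ALLOC][17-23 FREE]
free(d): d = 9 -> block [9-16 ALLOC]; mark free, coalesce with adjacent free neighbors -> [0-2 ALLOC][3-5 FREE][6-8 ALLOC][9-23 FREE]

Answer: [0-2 ALLOC][3-5 FREE][6-8 ALLOC][9-23 FREE]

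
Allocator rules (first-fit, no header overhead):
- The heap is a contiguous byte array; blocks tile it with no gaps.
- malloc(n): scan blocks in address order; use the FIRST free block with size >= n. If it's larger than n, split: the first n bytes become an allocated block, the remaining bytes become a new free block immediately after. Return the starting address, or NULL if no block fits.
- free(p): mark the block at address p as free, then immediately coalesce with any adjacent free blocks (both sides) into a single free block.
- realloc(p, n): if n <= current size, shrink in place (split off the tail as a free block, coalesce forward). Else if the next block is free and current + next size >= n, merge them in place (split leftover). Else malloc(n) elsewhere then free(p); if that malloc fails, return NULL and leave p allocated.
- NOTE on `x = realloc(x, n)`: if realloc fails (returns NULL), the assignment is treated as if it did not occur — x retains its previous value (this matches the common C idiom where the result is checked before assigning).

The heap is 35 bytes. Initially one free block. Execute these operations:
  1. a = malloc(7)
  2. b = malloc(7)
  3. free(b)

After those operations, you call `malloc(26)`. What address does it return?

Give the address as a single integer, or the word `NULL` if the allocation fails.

Op 1: a = malloc(7) -> a = 0; heap: [0-6 ALLOC][7-34 FREE]
Op 2: b = malloc(7) -> b = 7; heap: [0-6 ALLOC][7-13 ALLOC][14-34 FREE]
Op 3: free(b) -> (freed b); heap: [0-6 ALLOC][7-34 FREE]
malloc(26): first-fit scan over [0-6 ALLOC][7-34 FREE] -> 7

Answer: 7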